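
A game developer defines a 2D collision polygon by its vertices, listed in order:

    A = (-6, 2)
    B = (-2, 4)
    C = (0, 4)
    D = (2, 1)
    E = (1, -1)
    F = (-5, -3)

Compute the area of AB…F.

Apply the shoelace (surveyor's) formula: 2A = Σ (x_i·y_{i+1} − x_{i+1}·y_i), indices taken mod 6.
Σ = (-20) + (-8) + (-8) + (-3) + (-8) + (-28) = -75
Area = |Σ|/2 = 37.5.

37.5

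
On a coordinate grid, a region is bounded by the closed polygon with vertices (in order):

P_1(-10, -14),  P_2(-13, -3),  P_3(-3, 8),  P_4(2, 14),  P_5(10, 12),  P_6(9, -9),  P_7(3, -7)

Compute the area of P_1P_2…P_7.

392.5

Apply Gauss's area formula: 2A = Σ (x_i·y_{i+1} − x_{i+1}·y_i), indices taken mod 7.
Cross-terms: -152, -113, -58, -116, -198, -36, -112  ⇒  Σ = -785
Area = |Σ|/2 = 392.5.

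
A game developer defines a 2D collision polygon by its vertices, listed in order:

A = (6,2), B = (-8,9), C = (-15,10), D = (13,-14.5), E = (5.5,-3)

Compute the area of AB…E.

141.125

Apply Gauss's area formula: 2A = Σ (x_i·y_{i+1} − x_{i+1}·y_i), indices taken mod 5.
Σ = (70) + (55) + (87.5) + (40.75) + (29) = 282.25
Area = |Σ|/2 = 141.125.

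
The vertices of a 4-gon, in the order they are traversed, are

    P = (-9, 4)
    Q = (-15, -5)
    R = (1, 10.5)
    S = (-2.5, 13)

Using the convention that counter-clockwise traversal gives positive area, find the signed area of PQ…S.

Apply the surveyor's formula: 2A = Σ (x_i·y_{i+1} − x_{i+1}·y_i), indices taken mod 4.
Σ = (105) + (-152.5) + (39.25) + (107) = 98.75
Signed area = Σ/2 = 49.375 (positive ⇒ counter-clockwise traversal).

49.375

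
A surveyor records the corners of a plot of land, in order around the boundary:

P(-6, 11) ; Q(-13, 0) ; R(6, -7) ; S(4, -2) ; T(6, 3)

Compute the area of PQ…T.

Apply the shoelace (surveyor's) formula: 2A = Σ (x_i·y_{i+1} − x_{i+1}·y_i), indices taken mod 5.
P→Q: (-6)(0) − (-13)(11) = 143
Q→R: (-13)(-7) − (6)(0) = 91
R→S: (6)(-2) − (4)(-7) = 16
S→T: (4)(3) − (6)(-2) = 24
T→P: (6)(11) − (-6)(3) = 84
Σ = 358
Area = |Σ|/2 = 179.

179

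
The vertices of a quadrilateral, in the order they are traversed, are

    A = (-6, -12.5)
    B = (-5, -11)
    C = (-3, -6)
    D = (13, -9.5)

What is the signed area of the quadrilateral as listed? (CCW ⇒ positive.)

-56.25

Apply Gauss's area formula: 2A = Σ (x_i·y_{i+1} − x_{i+1}·y_i), indices taken mod 4.
Cross-terms: 3.5, -3, 106.5, -219.5  ⇒  Σ = -112.5
Signed area = Σ/2 = -56.25 (negative ⇒ clockwise traversal).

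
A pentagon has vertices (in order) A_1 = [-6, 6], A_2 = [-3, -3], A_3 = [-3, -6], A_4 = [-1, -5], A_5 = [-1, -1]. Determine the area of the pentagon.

Apply the shoelace (surveyor's) formula: 2A = Σ (x_i·y_{i+1} − x_{i+1}·y_i), indices taken mod 5.
Σ = (36) + (9) + (9) + (-4) + (-12) = 38
Area = |Σ|/2 = 19.

19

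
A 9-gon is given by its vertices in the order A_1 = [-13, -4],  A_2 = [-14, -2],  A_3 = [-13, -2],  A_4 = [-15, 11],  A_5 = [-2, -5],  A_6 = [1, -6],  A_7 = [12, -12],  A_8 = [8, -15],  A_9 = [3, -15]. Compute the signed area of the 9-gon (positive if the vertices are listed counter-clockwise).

-196.5

Cross-terms: -30, 2, -173, 97, 17, 60, -84, -75, -207  ⇒  Σ = -393
Signed area = Σ/2 = -196.5 (negative ⇒ clockwise traversal).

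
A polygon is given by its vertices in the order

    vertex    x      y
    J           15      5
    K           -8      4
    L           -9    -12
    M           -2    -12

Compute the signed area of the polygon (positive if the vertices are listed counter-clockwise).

243

Apply the surveyor's formula: 2A = Σ (x_i·y_{i+1} − x_{i+1}·y_i), indices taken mod 4.
Cross-terms: 100, 132, 84, 170  ⇒  Σ = 486
Signed area = Σ/2 = 243 (positive ⇒ counter-clockwise traversal).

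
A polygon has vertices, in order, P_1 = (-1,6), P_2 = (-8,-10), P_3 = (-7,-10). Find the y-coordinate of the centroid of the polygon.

Apply the shoelace formula. First the cross-terms c_i = x_i·y_{i+1} − x_{i+1}·y_i:
  58, 10, -52  ⇒  2A = 16, A = 8.
Then Σ (y_i + y_{i+1})·c_i = -224, so ȳ = -224 / (6·8) = -14/3.

-14/3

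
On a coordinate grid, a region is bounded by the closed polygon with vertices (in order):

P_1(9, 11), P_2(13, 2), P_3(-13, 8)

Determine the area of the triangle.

105

P_1→P_2: (9)(2) − (13)(11) = -125
P_2→P_3: (13)(8) − (-13)(2) = 130
P_3→P_1: (-13)(11) − (9)(8) = -215
Σ = -210
Area = |Σ|/2 = 105.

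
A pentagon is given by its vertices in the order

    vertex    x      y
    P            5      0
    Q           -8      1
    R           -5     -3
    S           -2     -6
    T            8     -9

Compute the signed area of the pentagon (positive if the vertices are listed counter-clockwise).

P→Q: (5)(1) − (-8)(0) = 5
Q→R: (-8)(-3) − (-5)(1) = 29
R→S: (-5)(-6) − (-2)(-3) = 24
S→T: (-2)(-9) − (8)(-6) = 66
T→P: (8)(0) − (5)(-9) = 45
Σ = 169
Signed area = Σ/2 = 84.5 (positive ⇒ counter-clockwise traversal).

84.5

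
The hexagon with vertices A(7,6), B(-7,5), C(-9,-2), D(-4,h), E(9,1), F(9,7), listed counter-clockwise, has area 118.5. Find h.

-3

Write out the shoelace sum; only the two edges meeting at D involve h:
2·Area = [((-9)·h − (-4)·(-2)) + ((-4)·1 − 9·h)] + 195
       = -18·h + 183 = 237
⇒ h = -3.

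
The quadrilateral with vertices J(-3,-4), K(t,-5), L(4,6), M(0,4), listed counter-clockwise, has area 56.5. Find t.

Write out the shoelace sum; only the two edges meeting at K involve t:
2·Area = [((-3)·(-5) − t·(-4)) + (t·6 − 4·(-5))] + 28
       = 10·t + 63 = 113
⇒ t = 5.

5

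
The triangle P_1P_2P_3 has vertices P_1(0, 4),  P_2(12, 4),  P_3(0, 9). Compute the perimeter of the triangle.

|P_1P_2| = √((12)² + (0)²) = √144 = 12
|P_2P_3| = √((-12)² + (5)²) = √169 = 13
|P_3P_1| = √((0)² + (-5)²) = √25 = 5
Perimeter = 12 + 13 + 5 = 30.

30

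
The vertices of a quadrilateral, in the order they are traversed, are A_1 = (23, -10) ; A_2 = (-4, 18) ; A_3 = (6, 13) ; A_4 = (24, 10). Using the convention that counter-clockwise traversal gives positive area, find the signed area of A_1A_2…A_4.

A_1→A_2: (23)(18) − (-4)(-10) = 374
A_2→A_3: (-4)(13) − (6)(18) = -160
A_3→A_4: (6)(10) − (24)(13) = -252
A_4→A_1: (24)(-10) − (23)(10) = -470
Σ = -508
Signed area = Σ/2 = -254 (negative ⇒ clockwise traversal).

-254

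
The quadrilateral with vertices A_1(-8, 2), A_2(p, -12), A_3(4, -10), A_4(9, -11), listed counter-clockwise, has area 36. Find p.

4

Write out the shoelace sum; only the two edges meeting at A_2 involve p:
2·Area = [((-8)·(-12) − p·2) + (p·(-10) − 4·(-12))] + -24
       = -12·p + 120 = 72
⇒ p = 4.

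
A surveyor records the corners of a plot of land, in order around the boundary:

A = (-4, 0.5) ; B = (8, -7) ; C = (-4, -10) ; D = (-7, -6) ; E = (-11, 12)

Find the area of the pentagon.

118.75

Cross-terms: 24, -108, -46, -150, 42.5  ⇒  Σ = -237.5
Area = |Σ|/2 = 118.75.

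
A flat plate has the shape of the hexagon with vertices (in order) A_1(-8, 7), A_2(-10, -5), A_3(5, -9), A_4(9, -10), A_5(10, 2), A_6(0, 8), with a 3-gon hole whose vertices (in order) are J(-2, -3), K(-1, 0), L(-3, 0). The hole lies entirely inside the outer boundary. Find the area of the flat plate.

256

Outer boundary:
Σ = (110) + (115) + (31) + (118) + (80) + (64) = 518
Area = |Σ|/2 = 259.
Hole:
Σ = (-3) + (0) + (9) = 6
Area = |Σ|/2 = 3.
Net area = 259 − 3 = 256.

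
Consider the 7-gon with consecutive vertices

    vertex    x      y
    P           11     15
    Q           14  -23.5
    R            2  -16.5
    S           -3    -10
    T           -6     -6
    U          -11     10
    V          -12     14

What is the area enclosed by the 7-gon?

629

Apply the shoelace formula: 2A = Σ (x_i·y_{i+1} − x_{i+1}·y_i), indices taken mod 7.
P→Q: (11)(-23.5) − (14)(15) = -468.5
Q→R: (14)(-16.5) − (2)(-23.5) = -184
R→S: (2)(-10) − (-3)(-16.5) = -69.5
S→T: (-3)(-6) − (-6)(-10) = -42
T→U: (-6)(10) − (-11)(-6) = -126
U→V: (-11)(14) − (-12)(10) = -34
V→P: (-12)(15) − (11)(14) = -334
Σ = -1258
Area = |Σ|/2 = 629.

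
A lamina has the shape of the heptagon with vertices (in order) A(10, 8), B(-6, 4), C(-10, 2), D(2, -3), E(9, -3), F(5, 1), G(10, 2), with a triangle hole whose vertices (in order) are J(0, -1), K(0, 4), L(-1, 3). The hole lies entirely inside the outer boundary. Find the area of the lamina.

Outer boundary:
Σ = (88) + (28) + (26) + (21) + (24) + (0) + (60) = 247
Area = |Σ|/2 = 123.5.
Hole:
Apply the surveyor's formula: 2A = Σ (x_i·y_{i+1} − x_{i+1}·y_i), indices taken mod 3.
Σ = (0) + (4) + (1) = 5
Area = |Σ|/2 = 2.5.
Net area = 123.5 − 2.5 = 121.

121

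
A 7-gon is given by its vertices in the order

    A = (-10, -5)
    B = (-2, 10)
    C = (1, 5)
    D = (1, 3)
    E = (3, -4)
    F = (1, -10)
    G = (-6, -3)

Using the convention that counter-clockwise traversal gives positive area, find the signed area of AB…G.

Σ = (-110) + (-20) + (-2) + (-13) + (-26) + (-63) + (0) = -234
Signed area = Σ/2 = -117 (negative ⇒ clockwise traversal).

-117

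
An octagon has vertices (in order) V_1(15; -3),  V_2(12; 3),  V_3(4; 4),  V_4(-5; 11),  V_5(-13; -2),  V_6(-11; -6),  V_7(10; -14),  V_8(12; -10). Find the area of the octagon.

Cross-terms: 81, 36, 64, 153, 56, 214, 68, 114  ⇒  Σ = 786
Area = |Σ|/2 = 393.

393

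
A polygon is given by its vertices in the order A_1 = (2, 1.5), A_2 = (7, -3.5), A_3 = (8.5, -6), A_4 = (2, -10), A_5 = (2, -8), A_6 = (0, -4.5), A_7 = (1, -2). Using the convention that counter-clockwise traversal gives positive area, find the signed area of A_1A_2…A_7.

A_1→A_2: (2)(-3.5) − (7)(1.5) = -17.5
A_2→A_3: (7)(-6) − (8.5)(-3.5) = -12.25
A_3→A_4: (8.5)(-10) − (2)(-6) = -73
A_4→A_5: (2)(-8) − (2)(-10) = 4
A_5→A_6: (2)(-4.5) − (0)(-8) = -9
A_6→A_7: (0)(-2) − (1)(-4.5) = 4.5
A_7→A_1: (1)(1.5) − (2)(-2) = 5.5
Σ = -97.75
Signed area = Σ/2 = -48.875 (negative ⇒ clockwise traversal).

-48.875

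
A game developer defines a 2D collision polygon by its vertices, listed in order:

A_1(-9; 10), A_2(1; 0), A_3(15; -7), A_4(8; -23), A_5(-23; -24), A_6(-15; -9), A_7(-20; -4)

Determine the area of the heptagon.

Apply Gauss's area formula: 2A = Σ (x_i·y_{i+1} − x_{i+1}·y_i), indices taken mod 7.
Σ = (-10) + (-7) + (-289) + (-721) + (-153) + (-120) + (-236) = -1536
Area = |Σ|/2 = 768.

768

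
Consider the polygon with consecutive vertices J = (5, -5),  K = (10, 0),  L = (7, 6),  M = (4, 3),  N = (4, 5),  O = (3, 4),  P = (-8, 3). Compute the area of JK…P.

J→K: (5)(0) − (10)(-5) = 50
K→L: (10)(6) − (7)(0) = 60
L→M: (7)(3) − (4)(6) = -3
M→N: (4)(5) − (4)(3) = 8
N→O: (4)(4) − (3)(5) = 1
O→P: (3)(3) − (-8)(4) = 41
P→J: (-8)(-5) − (5)(3) = 25
Σ = 182
Area = |Σ|/2 = 91.

91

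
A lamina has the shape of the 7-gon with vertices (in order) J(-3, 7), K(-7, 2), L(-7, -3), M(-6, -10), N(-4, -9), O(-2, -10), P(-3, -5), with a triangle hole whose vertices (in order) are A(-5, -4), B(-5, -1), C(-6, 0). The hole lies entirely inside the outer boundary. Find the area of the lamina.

53.5

Outer boundary:
Σ = (43) + (35) + (52) + (14) + (22) + (-20) + (-36) = 110
Area = |Σ|/2 = 55.
Hole:
Apply the shoelace (surveyor's) formula: 2A = Σ (x_i·y_{i+1} − x_{i+1}·y_i), indices taken mod 3.
Σ = (-15) + (-6) + (24) = 3
Area = |Σ|/2 = 1.5.
Net area = 55 − 1.5 = 53.5.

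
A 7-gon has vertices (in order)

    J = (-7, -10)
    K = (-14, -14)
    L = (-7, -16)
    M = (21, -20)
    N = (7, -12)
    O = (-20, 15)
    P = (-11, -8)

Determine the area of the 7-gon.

Σ = (-42) + (126) + (476) + (-112) + (-135) + (325) + (54) = 692
Area = |Σ|/2 = 346.

346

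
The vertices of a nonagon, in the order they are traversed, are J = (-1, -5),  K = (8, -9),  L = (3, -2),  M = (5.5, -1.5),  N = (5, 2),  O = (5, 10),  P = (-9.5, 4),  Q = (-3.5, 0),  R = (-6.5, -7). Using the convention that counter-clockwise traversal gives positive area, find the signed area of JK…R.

Σ = (49) + (11) + (6.5) + (18.5) + (40) + (115) + (14) + (24.5) + (25.5) = 304
Signed area = Σ/2 = 152 (positive ⇒ counter-clockwise traversal).

152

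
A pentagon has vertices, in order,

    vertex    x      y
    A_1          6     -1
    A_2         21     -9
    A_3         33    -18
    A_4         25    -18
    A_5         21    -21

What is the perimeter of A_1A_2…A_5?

70

|A_1A_2| = √((15)² + (-8)²) = √289 = 17
|A_2A_3| = √((12)² + (-9)²) = √225 = 15
|A_3A_4| = √((-8)² + (0)²) = √64 = 8
|A_4A_5| = √((-4)² + (-3)²) = √25 = 5
|A_5A_1| = √((-15)² + (20)²) = √625 = 25
Perimeter = 17 + 15 + 8 + 5 + 25 = 70.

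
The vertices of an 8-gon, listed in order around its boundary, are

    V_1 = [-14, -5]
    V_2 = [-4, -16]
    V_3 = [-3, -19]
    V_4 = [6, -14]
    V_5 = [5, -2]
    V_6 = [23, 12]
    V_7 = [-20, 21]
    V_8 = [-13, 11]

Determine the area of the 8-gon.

Apply the shoelace (surveyor's) formula: 2A = Σ (x_i·y_{i+1} − x_{i+1}·y_i), indices taken mod 8.
Cross-terms: 204, 28, 156, 58, 106, 723, 53, 219  ⇒  Σ = 1547
Area = |Σ|/2 = 773.5.

773.5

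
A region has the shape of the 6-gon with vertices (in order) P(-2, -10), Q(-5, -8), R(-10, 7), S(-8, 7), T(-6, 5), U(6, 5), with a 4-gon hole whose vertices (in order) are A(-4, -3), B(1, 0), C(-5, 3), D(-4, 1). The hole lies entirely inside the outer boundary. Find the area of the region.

Outer boundary:
Apply the shoelace (surveyor's) formula: 2A = Σ (x_i·y_{i+1} − x_{i+1}·y_i), indices taken mod 6.
Σ = (-34) + (-115) + (-14) + (2) + (-60) + (-50) = -271
Area = |Σ|/2 = 135.5.
Hole:
Σ = (3) + (3) + (7) + (16) = 29
Area = |Σ|/2 = 14.5.
Net area = 135.5 − 14.5 = 121.

121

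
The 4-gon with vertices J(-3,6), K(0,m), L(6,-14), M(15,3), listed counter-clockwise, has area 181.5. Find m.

-4

Write out the shoelace sum; only the two edges meeting at K involve m:
2·Area = [((-3)·m − 0·6) + (0·(-14) − 6·m)] + 327
       = -9·m + 327 = 363
⇒ m = -4.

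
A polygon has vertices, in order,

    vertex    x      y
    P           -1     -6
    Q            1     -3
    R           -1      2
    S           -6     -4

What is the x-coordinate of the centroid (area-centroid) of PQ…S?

-2

Apply Gauss's area formula. First the cross-terms c_i = x_i·y_{i+1} − x_{i+1}·y_i:
  9, -1, 16, 32  ⇒  2A = 56, A = 28.
Then Σ (x_i + x_{i+1})·c_i = -336, so x̄ = -336 / (6·28) = -2.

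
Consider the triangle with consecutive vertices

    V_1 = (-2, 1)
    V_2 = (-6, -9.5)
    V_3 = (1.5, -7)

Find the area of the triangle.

34.375

Apply Gauss's area formula: 2A = Σ (x_i·y_{i+1} − x_{i+1}·y_i), indices taken mod 3.
V_1→V_2: (-2)(-9.5) − (-6)(1) = 25
V_2→V_3: (-6)(-7) − (1.5)(-9.5) = 56.25
V_3→V_1: (1.5)(1) − (-2)(-7) = -12.5
Σ = 68.75
Area = |Σ|/2 = 34.375.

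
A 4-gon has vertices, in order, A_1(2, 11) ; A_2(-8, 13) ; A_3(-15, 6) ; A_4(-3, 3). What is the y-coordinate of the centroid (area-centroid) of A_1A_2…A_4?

316/39

Apply Gauss's area formula. First the cross-terms c_i = x_i·y_{i+1} − x_{i+1}·y_i:
  114, 147, -27, -39  ⇒  2A = 195, A = 97.5.
Then Σ (y_i + y_{i+1})·c_i = 4740, so ȳ = 4740 / (6·97.5) = 316/39.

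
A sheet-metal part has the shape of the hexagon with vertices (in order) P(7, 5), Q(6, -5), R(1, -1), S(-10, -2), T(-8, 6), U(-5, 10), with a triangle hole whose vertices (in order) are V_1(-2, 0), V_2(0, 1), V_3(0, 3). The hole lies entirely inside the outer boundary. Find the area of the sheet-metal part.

147.5

Outer boundary:
Σ = (-65) + (-1) + (-12) + (-76) + (-50) + (-95) = -299
Area = |Σ|/2 = 149.5.
Hole:
Apply the surveyor's formula: 2A = Σ (x_i·y_{i+1} − x_{i+1}·y_i), indices taken mod 3.
Σ = (-2) + (0) + (6) = 4
Area = |Σ|/2 = 2.
Net area = 149.5 − 2 = 147.5.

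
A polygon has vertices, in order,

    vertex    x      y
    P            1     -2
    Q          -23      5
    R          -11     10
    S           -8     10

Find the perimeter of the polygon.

56

|PQ| = √((-24)² + (7)²) = √625 = 25
|QR| = √((12)² + (5)²) = √169 = 13
|RS| = √((3)² + (0)²) = √9 = 3
|SP| = √((9)² + (-12)²) = √225 = 15
Perimeter = 25 + 13 + 3 + 15 = 56.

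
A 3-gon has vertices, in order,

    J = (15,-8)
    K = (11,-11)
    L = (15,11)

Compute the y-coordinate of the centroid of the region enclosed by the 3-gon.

-8/3

Apply Gauss's area formula. First the cross-terms c_i = x_i·y_{i+1} − x_{i+1}·y_i:
  -77, 286, -285  ⇒  2A = -76, A = -38.
Then Σ (y_i + y_{i+1})·c_i = 608, so ȳ = 608 / (6·(-38)) = -8/3.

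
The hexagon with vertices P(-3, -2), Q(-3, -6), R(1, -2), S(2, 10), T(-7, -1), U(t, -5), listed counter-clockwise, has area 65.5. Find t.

The doubled signed area Σ (x_i y_{i+1} − x_{i+1} y_i) is linear in t.
With t=0 it equals 126; the coefficient of t is -1 (from the two edges through U).
So -1·t + 126 = 2·65.5 = 131 ⇒ t = -5.

-5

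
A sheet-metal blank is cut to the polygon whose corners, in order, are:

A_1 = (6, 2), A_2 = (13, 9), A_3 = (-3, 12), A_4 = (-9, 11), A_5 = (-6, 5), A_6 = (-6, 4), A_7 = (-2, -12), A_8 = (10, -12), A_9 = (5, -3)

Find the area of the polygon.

297.5

Apply the shoelace (surveyor's) formula: 2A = Σ (x_i·y_{i+1} − x_{i+1}·y_i), indices taken mod 9.
A_1→A_2: (6)(9) − (13)(2) = 28
A_2→A_3: (13)(12) − (-3)(9) = 183
A_3→A_4: (-3)(11) − (-9)(12) = 75
A_4→A_5: (-9)(5) − (-6)(11) = 21
A_5→A_6: (-6)(4) − (-6)(5) = 6
A_6→A_7: (-6)(-12) − (-2)(4) = 80
A_7→A_8: (-2)(-12) − (10)(-12) = 144
A_8→A_9: (10)(-3) − (5)(-12) = 30
A_9→A_1: (5)(2) − (6)(-3) = 28
Σ = 595
Area = |Σ|/2 = 297.5.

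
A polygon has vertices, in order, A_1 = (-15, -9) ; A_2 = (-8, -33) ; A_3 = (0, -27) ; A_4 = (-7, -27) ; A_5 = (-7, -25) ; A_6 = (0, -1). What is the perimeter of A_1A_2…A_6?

|A_1A_2| = √((7)² + (-24)²) = √625 = 25
|A_2A_3| = √((8)² + (6)²) = √100 = 10
|A_3A_4| = √((-7)² + (0)²) = √49 = 7
|A_4A_5| = √((0)² + (2)²) = √4 = 2
|A_5A_6| = √((7)² + (24)²) = √625 = 25
|A_6A_1| = √((-15)² + (-8)²) = √289 = 17
Perimeter = 25 + 10 + 7 + 2 + 25 + 17 = 86.

86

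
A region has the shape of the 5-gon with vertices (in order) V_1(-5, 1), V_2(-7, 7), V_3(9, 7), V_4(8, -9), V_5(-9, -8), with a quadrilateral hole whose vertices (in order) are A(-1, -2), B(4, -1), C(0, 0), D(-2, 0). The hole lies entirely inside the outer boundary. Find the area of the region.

Outer boundary:
Apply the shoelace (surveyor's) formula: 2A = Σ (x_i·y_{i+1} − x_{i+1}·y_i), indices taken mod 5.
Σ = (-28) + (-112) + (-137) + (-145) + (-49) = -471
Area = |Σ|/2 = 235.5.
Hole:
Apply Gauss's area formula: 2A = Σ (x_i·y_{i+1} − x_{i+1}·y_i), indices taken mod 4.
A→B: (-1)(-1) − (4)(-2) = 9
B→C: (4)(0) − (0)(-1) = 0
C→D: (0)(0) − (-2)(0) = 0
D→A: (-2)(-2) − (-1)(0) = 4
Σ = 13
Area = |Σ|/2 = 6.5.
Net area = 235.5 − 6.5 = 229.

229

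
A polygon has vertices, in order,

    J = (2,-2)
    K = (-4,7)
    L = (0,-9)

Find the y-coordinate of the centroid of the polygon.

-4/3

Apply the surveyor's formula. First the cross-terms c_i = x_i·y_{i+1} − x_{i+1}·y_i:
  6, 36, 18  ⇒  2A = 60, A = 30.
Then Σ (y_i + y_{i+1})·c_i = -240, so ȳ = -240 / (6·30) = -4/3.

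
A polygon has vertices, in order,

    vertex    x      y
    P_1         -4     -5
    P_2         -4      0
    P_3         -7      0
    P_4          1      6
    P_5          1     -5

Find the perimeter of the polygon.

|P_1P_2| = √((0)² + (5)²) = √25 = 5
|P_2P_3| = √((-3)² + (0)²) = √9 = 3
|P_3P_4| = √((8)² + (6)²) = √100 = 10
|P_4P_5| = √((0)² + (-11)²) = √121 = 11
|P_5P_1| = √((-5)² + (0)²) = √25 = 5
Perimeter = 5 + 3 + 10 + 11 + 5 = 34.

34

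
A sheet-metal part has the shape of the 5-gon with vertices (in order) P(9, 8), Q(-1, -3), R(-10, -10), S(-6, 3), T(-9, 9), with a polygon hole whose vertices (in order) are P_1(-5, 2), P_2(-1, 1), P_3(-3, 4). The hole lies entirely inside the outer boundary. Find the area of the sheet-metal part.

Outer boundary:
Σ = (-19) + (-20) + (-90) + (-27) + (-153) = -309
Area = |Σ|/2 = 154.5.
Hole:
Σ = (-3) + (-1) + (14) = 10
Area = |Σ|/2 = 5.
Net area = 154.5 − 5 = 149.5.

149.5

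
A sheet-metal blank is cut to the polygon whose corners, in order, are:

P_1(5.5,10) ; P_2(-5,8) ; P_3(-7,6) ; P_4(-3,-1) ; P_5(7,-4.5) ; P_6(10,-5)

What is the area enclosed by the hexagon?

Apply the surveyor's formula: 2A = Σ (x_i·y_{i+1} − x_{i+1}·y_i), indices taken mod 6.
Cross-terms: 94, 26, 25, 20.5, 10, 127.5  ⇒  Σ = 303
Area = |Σ|/2 = 151.5.

151.5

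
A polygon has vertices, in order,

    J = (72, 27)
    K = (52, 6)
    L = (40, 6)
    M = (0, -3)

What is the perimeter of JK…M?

|JK| = √((-20)² + (-21)²) = √841 = 29
|KL| = √((-12)² + (0)²) = √144 = 12
|LM| = √((-40)² + (-9)²) = √1681 = 41
|MJ| = √((72)² + (30)²) = √6084 = 78
Perimeter = 29 + 12 + 41 + 78 = 160.

160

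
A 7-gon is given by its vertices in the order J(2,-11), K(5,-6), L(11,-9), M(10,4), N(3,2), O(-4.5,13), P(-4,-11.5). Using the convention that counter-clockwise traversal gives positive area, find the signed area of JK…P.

J→K: (2)(-6) − (5)(-11) = 43
K→L: (5)(-9) − (11)(-6) = 21
L→M: (11)(4) − (10)(-9) = 134
M→N: (10)(2) − (3)(4) = 8
N→O: (3)(13) − (-4.5)(2) = 48
O→P: (-4.5)(-11.5) − (-4)(13) = 103.75
P→J: (-4)(-11) − (2)(-11.5) = 67
Σ = 424.75
Signed area = Σ/2 = 212.375 (positive ⇒ counter-clockwise traversal).

212.375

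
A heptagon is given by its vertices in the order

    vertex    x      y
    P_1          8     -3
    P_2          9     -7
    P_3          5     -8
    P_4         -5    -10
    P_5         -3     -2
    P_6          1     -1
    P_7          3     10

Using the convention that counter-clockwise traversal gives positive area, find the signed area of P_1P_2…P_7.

Apply the shoelace formula: 2A = Σ (x_i·y_{i+1} − x_{i+1}·y_i), indices taken mod 7.
P_1→P_2: (8)(-7) − (9)(-3) = -29
P_2→P_3: (9)(-8) − (5)(-7) = -37
P_3→P_4: (5)(-10) − (-5)(-8) = -90
P_4→P_5: (-5)(-2) − (-3)(-10) = -20
P_5→P_6: (-3)(-1) − (1)(-2) = 5
P_6→P_7: (1)(10) − (3)(-1) = 13
P_7→P_1: (3)(-3) − (8)(10) = -89
Σ = -247
Signed area = Σ/2 = -123.5 (negative ⇒ clockwise traversal).

-123.5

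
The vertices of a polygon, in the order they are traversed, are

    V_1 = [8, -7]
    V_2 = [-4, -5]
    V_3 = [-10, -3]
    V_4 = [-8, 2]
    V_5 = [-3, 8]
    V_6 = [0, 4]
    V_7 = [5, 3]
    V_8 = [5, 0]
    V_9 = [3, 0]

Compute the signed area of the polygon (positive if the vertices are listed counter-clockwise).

Apply the shoelace formula: 2A = Σ (x_i·y_{i+1} − x_{i+1}·y_i), indices taken mod 9.
V_1→V_2: (8)(-5) − (-4)(-7) = -68
V_2→V_3: (-4)(-3) − (-10)(-5) = -38
V_3→V_4: (-10)(2) − (-8)(-3) = -44
V_4→V_5: (-8)(8) − (-3)(2) = -58
V_5→V_6: (-3)(4) − (0)(8) = -12
V_6→V_7: (0)(3) − (5)(4) = -20
V_7→V_8: (5)(0) − (5)(3) = -15
V_8→V_9: (5)(0) − (3)(0) = 0
V_9→V_1: (3)(-7) − (8)(0) = -21
Σ = -276
Signed area = Σ/2 = -138 (negative ⇒ clockwise traversal).

-138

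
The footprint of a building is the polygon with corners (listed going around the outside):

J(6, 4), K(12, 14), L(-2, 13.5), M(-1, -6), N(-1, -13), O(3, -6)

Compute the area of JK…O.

175.75

Apply Gauss's area formula: 2A = Σ (x_i·y_{i+1} − x_{i+1}·y_i), indices taken mod 6.
Σ = (36) + (190) + (25.5) + (7) + (45) + (48) = 351.5
Area = |Σ|/2 = 175.75.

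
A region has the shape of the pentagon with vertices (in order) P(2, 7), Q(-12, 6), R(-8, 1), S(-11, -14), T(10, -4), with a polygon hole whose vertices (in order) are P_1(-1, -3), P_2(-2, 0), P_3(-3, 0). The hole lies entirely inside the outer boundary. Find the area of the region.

257

Outer boundary:
Apply the shoelace (surveyor's) formula: 2A = Σ (x_i·y_{i+1} − x_{i+1}·y_i), indices taken mod 5.
Σ = (96) + (36) + (123) + (184) + (78) = 517
Area = |Σ|/2 = 258.5.
Hole:
Apply the shoelace (surveyor's) formula: 2A = Σ (x_i·y_{i+1} − x_{i+1}·y_i), indices taken mod 3.
Cross-terms: -6, 0, 9  ⇒  Σ = 3
Area = |Σ|/2 = 1.5.
Net area = 258.5 − 1.5 = 257.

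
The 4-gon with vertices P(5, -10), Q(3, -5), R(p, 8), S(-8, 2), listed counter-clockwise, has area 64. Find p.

The doubled signed area Σ (x_i y_{i+1} − x_{i+1} y_i) is linear in p.
With p=0 it equals 163; the coefficient of p is 7 (from the two edges through R).
So 7·p + 163 = 2·64 = 128 ⇒ p = -5.

-5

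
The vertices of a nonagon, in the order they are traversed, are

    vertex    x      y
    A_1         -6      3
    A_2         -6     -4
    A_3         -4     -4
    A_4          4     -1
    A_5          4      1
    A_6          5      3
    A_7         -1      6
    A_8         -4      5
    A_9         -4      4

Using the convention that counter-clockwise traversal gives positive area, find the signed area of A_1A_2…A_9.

Cross-terms: 42, 8, 20, 8, 7, 33, 19, 4, 12  ⇒  Σ = 153
Signed area = Σ/2 = 76.5 (positive ⇒ counter-clockwise traversal).

76.5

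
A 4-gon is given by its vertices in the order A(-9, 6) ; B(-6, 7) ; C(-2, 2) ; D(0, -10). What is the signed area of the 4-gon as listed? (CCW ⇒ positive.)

Apply the shoelace (surveyor's) formula: 2A = Σ (x_i·y_{i+1} − x_{i+1}·y_i), indices taken mod 4.
Cross-terms: -27, 2, 20, -90  ⇒  Σ = -95
Signed area = Σ/2 = -47.5 (negative ⇒ clockwise traversal).

-47.5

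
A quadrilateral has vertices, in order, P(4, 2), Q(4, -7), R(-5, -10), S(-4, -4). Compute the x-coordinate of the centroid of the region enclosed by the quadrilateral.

Apply the shoelace formula. First the cross-terms c_i = x_i·y_{i+1} − x_{i+1}·y_i:
  -36, -75, -20, 8  ⇒  2A = -123, A = -61.5.
Then Σ (x_i + x_{i+1})·c_i = -33, so x̄ = -33 / (6·(-61.5)) = 11/123.

11/123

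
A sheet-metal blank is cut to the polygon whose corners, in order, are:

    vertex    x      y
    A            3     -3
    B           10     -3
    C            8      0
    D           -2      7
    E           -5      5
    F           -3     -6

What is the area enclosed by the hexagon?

99

Apply the shoelace (surveyor's) formula: 2A = Σ (x_i·y_{i+1} − x_{i+1}·y_i), indices taken mod 6.
A→B: (3)(-3) − (10)(-3) = 21
B→C: (10)(0) − (8)(-3) = 24
C→D: (8)(7) − (-2)(0) = 56
D→E: (-2)(5) − (-5)(7) = 25
E→F: (-5)(-6) − (-3)(5) = 45
F→A: (-3)(-3) − (3)(-6) = 27
Σ = 198
Area = |Σ|/2 = 99.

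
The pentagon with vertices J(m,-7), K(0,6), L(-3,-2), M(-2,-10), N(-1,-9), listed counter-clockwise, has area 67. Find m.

The doubled signed area Σ (x_i y_{i+1} − x_{i+1} y_i) is linear in m.
With m=0 it equals 59; the coefficient of m is 15 (from the two edges through J).
So 15·m + 59 = 2·67 = 134 ⇒ m = 5.

5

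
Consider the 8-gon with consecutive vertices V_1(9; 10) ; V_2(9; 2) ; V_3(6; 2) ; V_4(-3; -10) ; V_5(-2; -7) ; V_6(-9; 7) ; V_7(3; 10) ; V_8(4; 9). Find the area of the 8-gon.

180.5

V_1→V_2: (9)(2) − (9)(10) = -72
V_2→V_3: (9)(2) − (6)(2) = 6
V_3→V_4: (6)(-10) − (-3)(2) = -54
V_4→V_5: (-3)(-7) − (-2)(-10) = 1
V_5→V_6: (-2)(7) − (-9)(-7) = -77
V_6→V_7: (-9)(10) − (3)(7) = -111
V_7→V_8: (3)(9) − (4)(10) = -13
V_8→V_1: (4)(10) − (9)(9) = -41
Σ = -361
Area = |Σ|/2 = 180.5.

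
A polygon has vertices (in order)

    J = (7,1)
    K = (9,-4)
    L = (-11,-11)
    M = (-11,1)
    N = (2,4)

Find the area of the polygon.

Σ = (-37) + (-143) + (-132) + (-46) + (-26) = -384
Area = |Σ|/2 = 192.

192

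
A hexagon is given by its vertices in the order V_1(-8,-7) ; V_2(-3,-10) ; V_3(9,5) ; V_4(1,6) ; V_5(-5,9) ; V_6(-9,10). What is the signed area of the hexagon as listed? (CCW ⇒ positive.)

198

V_1→V_2: (-8)(-10) − (-3)(-7) = 59
V_2→V_3: (-3)(5) − (9)(-10) = 75
V_3→V_4: (9)(6) − (1)(5) = 49
V_4→V_5: (1)(9) − (-5)(6) = 39
V_5→V_6: (-5)(10) − (-9)(9) = 31
V_6→V_1: (-9)(-7) − (-8)(10) = 143
Σ = 396
Signed area = Σ/2 = 198 (positive ⇒ counter-clockwise traversal).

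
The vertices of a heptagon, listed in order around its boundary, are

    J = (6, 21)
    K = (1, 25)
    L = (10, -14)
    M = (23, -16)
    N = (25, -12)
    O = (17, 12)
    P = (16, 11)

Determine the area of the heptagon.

460

Apply the shoelace formula: 2A = Σ (x_i·y_{i+1} − x_{i+1}·y_i), indices taken mod 7.
J→K: (6)(25) − (1)(21) = 129
K→L: (1)(-14) − (10)(25) = -264
L→M: (10)(-16) − (23)(-14) = 162
M→N: (23)(-12) − (25)(-16) = 124
N→O: (25)(12) − (17)(-12) = 504
O→P: (17)(11) − (16)(12) = -5
P→J: (16)(21) − (6)(11) = 270
Σ = 920
Area = |Σ|/2 = 460.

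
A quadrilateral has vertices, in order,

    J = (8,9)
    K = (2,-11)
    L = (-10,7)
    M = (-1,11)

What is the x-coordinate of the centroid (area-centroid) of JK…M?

Apply the surveyor's formula. First the cross-terms c_i = x_i·y_{i+1} − x_{i+1}·y_i:
  -106, -96, -103, -97  ⇒  2A = -402, A = -201.
Then Σ (x_i + x_{i+1})·c_i = 162, so x̄ = 162 / (6·(-201)) = -9/67.

-9/67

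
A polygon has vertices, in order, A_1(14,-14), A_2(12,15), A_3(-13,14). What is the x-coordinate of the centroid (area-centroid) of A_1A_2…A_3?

Apply the shoelace formula. First the cross-terms c_i = x_i·y_{i+1} − x_{i+1}·y_i:
  378, 363, -14  ⇒  2A = 727, A = 363.5.
Then Σ (x_i + x_{i+1})·c_i = 9451, so x̄ = 9451 / (6·363.5) = 13/3.

13/3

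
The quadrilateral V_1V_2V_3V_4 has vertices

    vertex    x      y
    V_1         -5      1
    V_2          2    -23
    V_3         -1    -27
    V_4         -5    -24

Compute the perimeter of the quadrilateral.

|V_1V_2| = √((7)² + (-24)²) = √625 = 25
|V_2V_3| = √((-3)² + (-4)²) = √25 = 5
|V_3V_4| = √((-4)² + (3)²) = √25 = 5
|V_4V_1| = √((0)² + (25)²) = √625 = 25
Perimeter = 25 + 5 + 5 + 25 = 60.

60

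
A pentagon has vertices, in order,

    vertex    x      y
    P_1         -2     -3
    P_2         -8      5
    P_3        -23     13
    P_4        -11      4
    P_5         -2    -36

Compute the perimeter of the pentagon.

116

|P_1P_2| = √((-6)² + (8)²) = √100 = 10
|P_2P_3| = √((-15)² + (8)²) = √289 = 17
|P_3P_4| = √((12)² + (-9)²) = √225 = 15
|P_4P_5| = √((9)² + (-40)²) = √1681 = 41
|P_5P_1| = √((0)² + (33)²) = √1089 = 33
Perimeter = 10 + 17 + 15 + 41 + 33 = 116.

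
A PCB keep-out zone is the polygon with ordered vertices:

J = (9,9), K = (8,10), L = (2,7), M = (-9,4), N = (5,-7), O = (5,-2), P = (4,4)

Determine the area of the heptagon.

110.5

Apply the surveyor's formula: 2A = Σ (x_i·y_{i+1} − x_{i+1}·y_i), indices taken mod 7.
Σ = (18) + (36) + (71) + (43) + (25) + (28) + (0) = 221
Area = |Σ|/2 = 110.5.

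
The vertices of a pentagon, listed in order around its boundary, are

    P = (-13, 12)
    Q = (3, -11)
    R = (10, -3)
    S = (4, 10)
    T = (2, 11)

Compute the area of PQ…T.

255.5

Apply the surveyor's formula: 2A = Σ (x_i·y_{i+1} − x_{i+1}·y_i), indices taken mod 5.
P→Q: (-13)(-11) − (3)(12) = 107
Q→R: (3)(-3) − (10)(-11) = 101
R→S: (10)(10) − (4)(-3) = 112
S→T: (4)(11) − (2)(10) = 24
T→P: (2)(12) − (-13)(11) = 167
Σ = 511
Area = |Σ|/2 = 255.5.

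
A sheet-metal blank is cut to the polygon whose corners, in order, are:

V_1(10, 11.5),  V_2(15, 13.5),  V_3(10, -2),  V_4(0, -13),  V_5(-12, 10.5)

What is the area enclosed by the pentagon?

Apply the shoelace formula: 2A = Σ (x_i·y_{i+1} − x_{i+1}·y_i), indices taken mod 5.
Cross-terms: -37.5, -165, -130, -156, -243  ⇒  Σ = -731.5
Area = |Σ|/2 = 365.75.

365.75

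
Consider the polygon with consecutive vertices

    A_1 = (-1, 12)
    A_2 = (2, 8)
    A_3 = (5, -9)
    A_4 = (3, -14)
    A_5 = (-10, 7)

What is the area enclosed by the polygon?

182.5

Apply Gauss's area formula: 2A = Σ (x_i·y_{i+1} − x_{i+1}·y_i), indices taken mod 5.
A_1→A_2: (-1)(8) − (2)(12) = -32
A_2→A_3: (2)(-9) − (5)(8) = -58
A_3→A_4: (5)(-14) − (3)(-9) = -43
A_4→A_5: (3)(7) − (-10)(-14) = -119
A_5→A_1: (-10)(12) − (-1)(7) = -113
Σ = -365
Area = |Σ|/2 = 182.5.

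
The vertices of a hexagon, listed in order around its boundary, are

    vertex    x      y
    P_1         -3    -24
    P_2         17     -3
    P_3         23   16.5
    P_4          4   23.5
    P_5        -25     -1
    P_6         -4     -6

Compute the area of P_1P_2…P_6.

Apply the surveyor's formula: 2A = Σ (x_i·y_{i+1} − x_{i+1}·y_i), indices taken mod 6.
Σ = (417) + (349.5) + (474.5) + (583.5) + (146) + (78) = 2048.5
Area = |Σ|/2 = 1024.25.

1024.25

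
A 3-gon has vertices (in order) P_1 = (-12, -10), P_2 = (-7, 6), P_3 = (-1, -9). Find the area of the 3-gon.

85.5

Apply the surveyor's formula: 2A = Σ (x_i·y_{i+1} − x_{i+1}·y_i), indices taken mod 3.
Σ = (-142) + (69) + (-98) = -171
Area = |Σ|/2 = 85.5.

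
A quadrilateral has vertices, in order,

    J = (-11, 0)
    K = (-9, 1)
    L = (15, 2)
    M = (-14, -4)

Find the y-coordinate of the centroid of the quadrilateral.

Apply Gauss's area formula. First the cross-terms c_i = x_i·y_{i+1} − x_{i+1}·y_i:
  -11, -33, -32, -44  ⇒  2A = -120, A = -60.
Then Σ (y_i + y_{i+1})·c_i = 130, so ȳ = 130 / (6·(-60)) = -13/36.

-13/36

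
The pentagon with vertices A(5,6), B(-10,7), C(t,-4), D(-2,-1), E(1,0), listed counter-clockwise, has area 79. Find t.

-3

The doubled signed area Σ (x_i y_{i+1} − x_{i+1} y_i) is linear in t.
With t=0 it equals 134; the coefficient of t is -8 (from the two edges through C).
So -8·t + 134 = 2·79 = 158 ⇒ t = -3.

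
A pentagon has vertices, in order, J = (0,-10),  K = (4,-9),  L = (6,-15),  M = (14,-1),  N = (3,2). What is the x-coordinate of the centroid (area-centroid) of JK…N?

1539/239

Apply the surveyor's formula. First the cross-terms c_i = x_i·y_{i+1} − x_{i+1}·y_i:
  40, -6, 204, 31, -30  ⇒  2A = 239, A = 119.5.
Then Σ (x_i + x_{i+1})·c_i = 4617, so x̄ = 4617 / (6·119.5) = 1539/239.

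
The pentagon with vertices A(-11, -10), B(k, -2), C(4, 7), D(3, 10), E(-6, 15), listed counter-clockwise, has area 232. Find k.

The doubled signed area Σ (x_i y_{i+1} − x_{i+1} y_i) is linear in k.
With k=0 it equals 379; the coefficient of k is 17 (from the two edges through B).
So 17·k + 379 = 2·232 = 464 ⇒ k = 5.

5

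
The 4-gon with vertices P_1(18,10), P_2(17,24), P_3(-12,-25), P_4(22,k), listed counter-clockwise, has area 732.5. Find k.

-19

Write out the shoelace sum; only the two edges meeting at P_4 involve k:
2·Area = [((-12)·k − 22·(-25)) + (22·10 − 18·k)] + 125
       = -30·k + 895 = 1465
⇒ k = -19.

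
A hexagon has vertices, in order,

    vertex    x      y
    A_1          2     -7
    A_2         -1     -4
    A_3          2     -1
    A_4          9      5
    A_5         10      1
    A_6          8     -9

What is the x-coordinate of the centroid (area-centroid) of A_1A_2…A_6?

680/123

Apply the surveyor's formula. First the cross-terms c_i = x_i·y_{i+1} − x_{i+1}·y_i:
  -15, 9, 19, -41, -98, -38  ⇒  2A = -164, A = -82.
Then Σ (x_i + x_{i+1})·c_i = -2720, so x̄ = -2720 / (6·(-82)) = 680/123.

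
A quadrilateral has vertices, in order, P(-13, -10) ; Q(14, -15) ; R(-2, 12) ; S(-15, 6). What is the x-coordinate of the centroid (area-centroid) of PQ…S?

-659/237

Apply the shoelace formula. First the cross-terms c_i = x_i·y_{i+1} − x_{i+1}·y_i:
  335, 138, 168, 228  ⇒  2A = 869, A = 434.5.
Then Σ (x_i + x_{i+1})·c_i = -7249, so x̄ = -7249 / (6·434.5) = -659/237.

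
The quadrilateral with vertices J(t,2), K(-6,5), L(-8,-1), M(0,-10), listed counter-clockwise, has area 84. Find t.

Write out the shoelace sum; only the two edges meeting at J involve t:
2·Area = [(0·2 − t·(-10)) + (t·5 − (-6)·2)] + 126
       = 15·t + 138 = 168
⇒ t = 2.

2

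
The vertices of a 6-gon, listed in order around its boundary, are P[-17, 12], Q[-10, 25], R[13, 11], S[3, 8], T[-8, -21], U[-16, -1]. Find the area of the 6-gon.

Apply the shoelace (surveyor's) formula: 2A = Σ (x_i·y_{i+1} − x_{i+1}·y_i), indices taken mod 6.
Cross-terms: -305, -435, 71, 1, -328, -209  ⇒  Σ = -1205
Area = |Σ|/2 = 602.5.

602.5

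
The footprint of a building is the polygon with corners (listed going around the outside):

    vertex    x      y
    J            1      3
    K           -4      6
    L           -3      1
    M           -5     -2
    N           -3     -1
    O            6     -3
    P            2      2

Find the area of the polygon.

39.5

J→K: (1)(6) − (-4)(3) = 18
K→L: (-4)(1) − (-3)(6) = 14
L→M: (-3)(-2) − (-5)(1) = 11
M→N: (-5)(-1) − (-3)(-2) = -1
N→O: (-3)(-3) − (6)(-1) = 15
O→P: (6)(2) − (2)(-3) = 18
P→J: (2)(3) − (1)(2) = 4
Σ = 79
Area = |Σ|/2 = 39.5.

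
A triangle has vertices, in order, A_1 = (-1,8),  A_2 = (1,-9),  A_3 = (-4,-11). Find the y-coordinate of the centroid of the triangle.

-4

Apply the shoelace formula. First the cross-terms c_i = x_i·y_{i+1} − x_{i+1}·y_i:
  1, -47, -43  ⇒  2A = -89, A = -44.5.
Then Σ (y_i + y_{i+1})·c_i = 1068, so ȳ = 1068 / (6·(-44.5)) = -4.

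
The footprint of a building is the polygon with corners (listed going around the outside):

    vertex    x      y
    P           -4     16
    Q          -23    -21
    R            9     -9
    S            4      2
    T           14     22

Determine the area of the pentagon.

637

Apply the shoelace formula: 2A = Σ (x_i·y_{i+1} − x_{i+1}·y_i), indices taken mod 5.
P→Q: (-4)(-21) − (-23)(16) = 452
Q→R: (-23)(-9) − (9)(-21) = 396
R→S: (9)(2) − (4)(-9) = 54
S→T: (4)(22) − (14)(2) = 60
T→P: (14)(16) − (-4)(22) = 312
Σ = 1274
Area = |Σ|/2 = 637.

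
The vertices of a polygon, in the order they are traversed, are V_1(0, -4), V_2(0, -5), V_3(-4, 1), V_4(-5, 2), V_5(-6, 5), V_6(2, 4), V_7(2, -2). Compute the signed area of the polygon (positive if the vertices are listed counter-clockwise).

Σ = (0) + (-20) + (-3) + (-13) + (-34) + (-12) + (-8) = -90
Signed area = Σ/2 = -45 (negative ⇒ clockwise traversal).

-45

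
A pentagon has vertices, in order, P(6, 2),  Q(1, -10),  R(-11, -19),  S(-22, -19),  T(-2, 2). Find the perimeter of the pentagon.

76

|PQ| = √((-5)² + (-12)²) = √169 = 13
|QR| = √((-12)² + (-9)²) = √225 = 15
|RS| = √((-11)² + (0)²) = √121 = 11
|ST| = √((20)² + (21)²) = √841 = 29
|TP| = √((8)² + (0)²) = √64 = 8
Perimeter = 13 + 15 + 11 + 29 + 8 = 76.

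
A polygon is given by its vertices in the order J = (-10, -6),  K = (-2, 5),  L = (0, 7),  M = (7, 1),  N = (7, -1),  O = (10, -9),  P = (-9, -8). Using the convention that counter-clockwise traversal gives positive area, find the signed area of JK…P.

Σ = (-62) + (-14) + (-49) + (-14) + (-53) + (-161) + (-26) = -379
Signed area = Σ/2 = -189.5 (negative ⇒ clockwise traversal).

-189.5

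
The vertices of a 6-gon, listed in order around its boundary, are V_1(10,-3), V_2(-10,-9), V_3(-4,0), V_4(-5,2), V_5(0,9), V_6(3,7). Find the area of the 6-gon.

Apply Gauss's area formula: 2A = Σ (x_i·y_{i+1} − x_{i+1}·y_i), indices taken mod 6.
Σ = (-120) + (-36) + (-8) + (-45) + (-27) + (-79) = -315
Area = |Σ|/2 = 157.5.

157.5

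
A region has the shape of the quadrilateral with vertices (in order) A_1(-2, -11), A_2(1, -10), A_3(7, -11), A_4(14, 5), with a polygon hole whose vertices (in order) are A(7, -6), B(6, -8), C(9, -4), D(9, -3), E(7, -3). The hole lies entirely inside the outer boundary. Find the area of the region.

Outer boundary:
Apply Gauss's area formula: 2A = Σ (x_i·y_{i+1} − x_{i+1}·y_i), indices taken mod 4.
Cross-terms: 31, 59, 189, -144  ⇒  Σ = 135
Area = |Σ|/2 = 67.5.
Hole:
Apply the shoelace formula: 2A = Σ (x_i·y_{i+1} − x_{i+1}·y_i), indices taken mod 5.
Cross-terms: -20, 48, 9, -6, -21  ⇒  Σ = 10
Area = |Σ|/2 = 5.
Net area = 67.5 − 5 = 62.5.

62.5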